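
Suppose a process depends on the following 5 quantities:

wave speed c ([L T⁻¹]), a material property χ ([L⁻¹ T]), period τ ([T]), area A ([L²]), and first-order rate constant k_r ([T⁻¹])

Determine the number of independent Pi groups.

3

There are 5 variables and 2 base dimensions (L, T).
The dimension matrix has rank 2.
Independent dimensionless groups: 5 − 2 = 3.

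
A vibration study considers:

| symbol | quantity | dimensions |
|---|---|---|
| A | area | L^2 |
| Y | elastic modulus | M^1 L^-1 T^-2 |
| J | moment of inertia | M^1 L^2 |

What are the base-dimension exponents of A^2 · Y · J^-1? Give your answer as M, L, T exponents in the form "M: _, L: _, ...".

M: 0, L: 1, T: -2

Collect each base-dimension exponent across the product:
  M: 2·(0) + (1) − (1) = 0
  L: 2·(2) + (-1) − (2) = 1
  T: 2·(0) + (-2) − (0) = -2
So the dimensions are [L T⁻²].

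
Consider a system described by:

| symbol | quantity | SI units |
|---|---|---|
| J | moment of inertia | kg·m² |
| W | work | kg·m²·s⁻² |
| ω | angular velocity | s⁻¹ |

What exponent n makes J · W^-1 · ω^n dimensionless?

2

Balance the T exponent: (-1)·n from ω, plus (0) − (-2) = 2 from the rest, must sum to zero.
−n + 2 = 0, so n = 2.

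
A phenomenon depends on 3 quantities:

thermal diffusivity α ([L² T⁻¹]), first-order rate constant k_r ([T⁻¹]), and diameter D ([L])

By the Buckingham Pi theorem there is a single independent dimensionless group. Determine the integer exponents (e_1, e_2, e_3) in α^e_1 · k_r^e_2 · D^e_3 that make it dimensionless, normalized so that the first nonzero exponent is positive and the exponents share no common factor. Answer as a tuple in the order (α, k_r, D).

(1, -1, -2)

L: e_1·(2) + e_2·(0) + e_3·(1) = 0
T: e_1·(-1) + e_2·(-1) + e_3·(0) = 0
Solving this homogeneous linear system for the smallest-integer solution (first nonzero entry positive) gives (1, -1, -2).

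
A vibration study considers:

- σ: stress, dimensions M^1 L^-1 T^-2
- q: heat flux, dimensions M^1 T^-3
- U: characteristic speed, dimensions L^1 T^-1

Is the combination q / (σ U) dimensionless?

yes

Sum the exponent of each base dimension across the product:
  M: −[σ]_M + [q]_M − [U]_M = −(1) + (1) − (0) = 0
  L: −[σ]_L + [q]_L − [U]_L = −(-1) + (0) − (1) = 0
  T: −[σ]_T + [q]_T − [U]_T = −(-2) + (-3) − (-1) = 0
All base exponents vanish — dimensionless.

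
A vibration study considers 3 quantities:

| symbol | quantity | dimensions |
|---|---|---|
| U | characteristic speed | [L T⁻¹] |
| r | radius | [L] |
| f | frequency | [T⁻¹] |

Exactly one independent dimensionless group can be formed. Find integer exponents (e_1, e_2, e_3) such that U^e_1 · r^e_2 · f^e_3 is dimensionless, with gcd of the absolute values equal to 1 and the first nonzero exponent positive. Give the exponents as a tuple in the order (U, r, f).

L: e_1·(1) + e_2·(1) + e_3·(0) = 0
T: e_1·(-1) + e_2·(0) + e_3·(-1) = 0
Solving this homogeneous linear system for the smallest-integer solution (first nonzero entry positive) gives (1, -1, -1).

(1, -1, -1)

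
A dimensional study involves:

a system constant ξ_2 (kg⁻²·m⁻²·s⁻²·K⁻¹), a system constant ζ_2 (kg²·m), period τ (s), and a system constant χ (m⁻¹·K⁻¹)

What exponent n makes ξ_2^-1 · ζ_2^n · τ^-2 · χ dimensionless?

-1

Balance the M exponent: (2)·n from ζ_2, plus −(-2) − 2·(0) + (0) = 2 from the rest, must sum to zero.
2n + 2 = 0, so n = -1.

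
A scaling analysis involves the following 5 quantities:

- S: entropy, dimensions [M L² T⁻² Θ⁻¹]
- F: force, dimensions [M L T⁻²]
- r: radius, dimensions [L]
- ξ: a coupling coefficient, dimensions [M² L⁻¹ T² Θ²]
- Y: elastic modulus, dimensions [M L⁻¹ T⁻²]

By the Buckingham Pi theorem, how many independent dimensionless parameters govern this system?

1

There are 5 variables and 4 base dimensions (M, L, T, Θ).
The dimension matrix has rank 4.
Independent dimensionless groups: 5 − 4 = 1.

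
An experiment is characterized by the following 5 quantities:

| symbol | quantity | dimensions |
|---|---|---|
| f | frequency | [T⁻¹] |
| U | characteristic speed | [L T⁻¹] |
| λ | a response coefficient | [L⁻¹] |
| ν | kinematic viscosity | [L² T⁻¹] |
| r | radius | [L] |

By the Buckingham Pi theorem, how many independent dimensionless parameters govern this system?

3

There are 5 variables and 2 base dimensions (L, T).
The dimension matrix has rank 2.
Independent dimensionless groups: 5 − 2 = 3.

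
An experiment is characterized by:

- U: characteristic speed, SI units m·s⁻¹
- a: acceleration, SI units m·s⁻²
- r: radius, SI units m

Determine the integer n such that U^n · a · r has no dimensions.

Balance the L exponent: (1)·n from U, plus (1) + (1) = 2 from the rest, must sum to zero.
n + 2 = 0, so n = -2.

-2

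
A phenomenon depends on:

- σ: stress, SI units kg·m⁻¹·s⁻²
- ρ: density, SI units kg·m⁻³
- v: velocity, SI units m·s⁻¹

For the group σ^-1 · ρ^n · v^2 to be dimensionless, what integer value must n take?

Balance the M exponent: (1)·n from ρ, plus −(1) + 2·(0) = -1 from the rest, must sum to zero.
n − 1 = 0, so n = 1.

1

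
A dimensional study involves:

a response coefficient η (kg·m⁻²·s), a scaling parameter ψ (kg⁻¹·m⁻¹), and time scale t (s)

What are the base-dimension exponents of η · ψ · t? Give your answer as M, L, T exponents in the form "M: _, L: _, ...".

Collect each base-dimension exponent across the product:
  M: (1) + (-1) + (0) = 0
  L: (-2) + (-1) + (0) = -3
  T: (1) + (0) + (1) = 2
So the dimensions are [L⁻³ T²].

M: 0, L: -3, T: 2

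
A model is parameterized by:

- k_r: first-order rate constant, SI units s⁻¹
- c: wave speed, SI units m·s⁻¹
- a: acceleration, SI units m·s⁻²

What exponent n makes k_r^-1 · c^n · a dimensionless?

Balance the L exponent: (1)·n from c, plus −(0) + (1) = 1 from the rest, must sum to zero.
n + 1 = 0, so n = -1.

-1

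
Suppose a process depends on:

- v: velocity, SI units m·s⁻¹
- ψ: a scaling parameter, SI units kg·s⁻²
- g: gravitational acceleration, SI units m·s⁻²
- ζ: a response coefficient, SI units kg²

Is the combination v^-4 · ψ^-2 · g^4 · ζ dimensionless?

yes

Sum the exponent of each base dimension across the product:
  M: −4·[v]_M − 2·[ψ]_M + 4·[g]_M + [ζ]_M = −4·(0) − 2·(1) + 4·(0) + (2) = 0
  L: −4·[v]_L − 2·[ψ]_L + 4·[g]_L + [ζ]_L = −4·(1) − 2·(0) + 4·(1) + (0) = 0
  T: −4·[v]_T − 2·[ψ]_T + 4·[g]_T + [ζ]_T = −4·(-1) − 2·(-2) + 4·(-2) + (0) = 0
All base exponents vanish — dimensionless.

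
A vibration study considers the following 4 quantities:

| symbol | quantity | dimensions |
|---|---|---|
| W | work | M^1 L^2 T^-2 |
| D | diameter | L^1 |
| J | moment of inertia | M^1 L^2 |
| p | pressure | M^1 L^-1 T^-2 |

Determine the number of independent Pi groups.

There are 4 variables and 3 base dimensions (M, L, T).
The dimension matrix has rank 3.
Independent dimensionless groups: 4 − 3 = 1.

1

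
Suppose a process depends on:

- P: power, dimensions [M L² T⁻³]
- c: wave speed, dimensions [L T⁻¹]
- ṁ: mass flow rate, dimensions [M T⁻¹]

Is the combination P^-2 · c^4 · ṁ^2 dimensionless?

Sum the exponent of each base dimension across the product:
  M: −2·[P]_M + 4·[c]_M + 2·[ṁ]_M = −2·(1) + 4·(0) + 2·(1) = 0
  L: −2·[P]_L + 4·[c]_L + 2·[ṁ]_L = −2·(2) + 4·(1) + 2·(0) = 0
  T: −2·[P]_T + 4·[c]_T + 2·[ṁ]_T = −2·(-3) + 4·(-1) + 2·(-1) = 0
  Θ: −2·[P]_Θ + 4·[c]_Θ + 2·[ṁ]_Θ = −2·(0) + 4·(0) + 2·(0) = 0
All base exponents vanish — dimensionless.

yes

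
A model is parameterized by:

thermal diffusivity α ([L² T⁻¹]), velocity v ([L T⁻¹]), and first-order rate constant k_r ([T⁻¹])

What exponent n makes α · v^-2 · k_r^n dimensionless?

Balance the T exponent: (-1)·n from k_r, plus (-1) − 2·(-1) = 1 from the rest, must sum to zero.
−n + 1 = 0, so n = 1.

1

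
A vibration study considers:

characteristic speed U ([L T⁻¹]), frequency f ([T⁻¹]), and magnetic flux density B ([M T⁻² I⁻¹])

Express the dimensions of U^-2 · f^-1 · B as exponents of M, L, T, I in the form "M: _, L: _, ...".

M: 1, L: -2, T: 1, I: -1

Collect each base-dimension exponent across the product:
  M: −2·(0) − (0) + (1) = 1
  L: −2·(1) − (0) + (0) = -2
  T: −2·(-1) − (-1) + (-2) = 1
  I: −2·(0) − (0) + (-1) = -1
So the dimensions are [M L⁻² T I⁻¹].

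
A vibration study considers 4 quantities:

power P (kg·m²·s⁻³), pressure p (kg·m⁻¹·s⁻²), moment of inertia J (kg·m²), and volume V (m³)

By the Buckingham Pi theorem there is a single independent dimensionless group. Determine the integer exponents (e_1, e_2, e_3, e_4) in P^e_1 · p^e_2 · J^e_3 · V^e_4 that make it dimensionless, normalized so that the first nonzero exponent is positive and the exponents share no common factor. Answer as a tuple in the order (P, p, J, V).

(2, -3, 1, -3)

M: e_1·(1) + e_2·(1) + e_3·(1) + e_4·(0) = 0
L: e_1·(2) + e_2·(-1) + e_3·(2) + e_4·(3) = 0
T: e_1·(-3) + e_2·(-2) + e_3·(0) + e_4·(0) = 0
Solving this homogeneous linear system for the smallest-integer solution (first nonzero entry positive) gives (2, -3, 1, -3).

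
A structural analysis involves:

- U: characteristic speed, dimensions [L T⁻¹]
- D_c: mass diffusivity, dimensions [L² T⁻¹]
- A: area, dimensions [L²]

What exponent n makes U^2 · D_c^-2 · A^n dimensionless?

Balance the L exponent: (2)·n from A, plus 2·(1) − 2·(2) = -2 from the rest, must sum to zero.
2n − 2 = 0, so n = 1.

1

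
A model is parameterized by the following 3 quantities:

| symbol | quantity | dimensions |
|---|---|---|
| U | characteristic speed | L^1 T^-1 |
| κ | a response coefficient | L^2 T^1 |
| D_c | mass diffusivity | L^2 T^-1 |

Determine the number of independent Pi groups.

There are 3 variables and 2 base dimensions (L, T).
The dimension matrix has rank 2.
Independent dimensionless groups: 3 − 2 = 1.

1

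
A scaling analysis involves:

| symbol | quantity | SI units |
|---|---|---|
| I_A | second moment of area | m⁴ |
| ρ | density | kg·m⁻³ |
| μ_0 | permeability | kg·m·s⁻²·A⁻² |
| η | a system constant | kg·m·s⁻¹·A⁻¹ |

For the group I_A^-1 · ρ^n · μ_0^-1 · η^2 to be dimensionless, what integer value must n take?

-1

Balance the M exponent: (1)·n from ρ, plus −(0) − (1) + 2·(1) = 1 from the rest, must sum to zero.
n + 1 = 0, so n = -1.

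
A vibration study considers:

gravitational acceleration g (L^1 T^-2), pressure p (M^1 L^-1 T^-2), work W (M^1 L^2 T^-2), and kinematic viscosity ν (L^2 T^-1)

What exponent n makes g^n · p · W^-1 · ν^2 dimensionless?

Balance the L exponent: (1)·n from g, plus (-1) − (2) + 2·(2) = 1 from the rest, must sum to zero.
n + 1 = 0, so n = -1.

-1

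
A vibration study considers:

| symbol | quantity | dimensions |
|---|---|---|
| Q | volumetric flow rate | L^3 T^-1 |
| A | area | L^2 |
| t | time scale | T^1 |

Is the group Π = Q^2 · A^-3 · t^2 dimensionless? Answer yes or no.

yes

Sum the exponent of each base dimension across the product:
  L: 2·[Q]_L − 3·[A]_L + 2·[t]_L = 2·(3) − 3·(2) + 2·(0) = 0
  T: 2·[Q]_T − 3·[A]_T + 2·[t]_T = 2·(-1) − 3·(0) + 2·(1) = 0
All base exponents vanish — dimensionless.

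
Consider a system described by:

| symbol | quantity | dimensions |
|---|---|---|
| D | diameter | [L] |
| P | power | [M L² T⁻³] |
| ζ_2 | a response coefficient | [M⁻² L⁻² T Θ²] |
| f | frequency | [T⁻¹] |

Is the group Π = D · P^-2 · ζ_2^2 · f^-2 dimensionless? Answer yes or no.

Sum the exponent of each base dimension across the product:
  M: [D]_M − 2·[P]_M + 2·[ζ_2]_M − 2·[f]_M = (0) − 2·(1) + 2·(-2) − 2·(0) = -6
  L: [D]_L − 2·[P]_L + 2·[ζ_2]_L − 2·[f]_L = (1) − 2·(2) + 2·(-2) − 2·(0) = -7
  T: [D]_T − 2·[P]_T + 2·[ζ_2]_T − 2·[f]_T = (0) − 2·(-3) + 2·(1) − 2·(-1) = 10
  Θ: [D]_Θ − 2·[P]_Θ + 2·[ζ_2]_Θ − 2·[f]_Θ = (0) − 2·(0) + 2·(2) − 2·(0) = 4
Net dimensions [M⁻⁶ L⁻⁷ T¹⁰ Θ⁴] ≠ [1] — not dimensionless.

no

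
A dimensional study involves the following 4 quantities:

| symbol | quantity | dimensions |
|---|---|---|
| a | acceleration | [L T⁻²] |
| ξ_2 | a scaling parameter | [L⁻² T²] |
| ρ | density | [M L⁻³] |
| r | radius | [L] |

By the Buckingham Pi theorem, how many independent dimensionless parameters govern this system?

There are 4 variables and 3 base dimensions (M, L, T).
The dimension matrix has rank 3.
Independent dimensionless groups: 4 − 3 = 1.

1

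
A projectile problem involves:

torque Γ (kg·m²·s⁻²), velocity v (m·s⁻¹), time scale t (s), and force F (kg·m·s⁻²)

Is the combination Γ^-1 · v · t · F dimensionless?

yes

Sum the exponent of each base dimension across the product:
  M: −[Γ]_M + [v]_M + [t]_M + [F]_M = −(1) + (0) + (0) + (1) = 0
  L: −[Γ]_L + [v]_L + [t]_L + [F]_L = −(2) + (1) + (0) + (1) = 0
  T: −[Γ]_T + [v]_T + [t]_T + [F]_T = −(-2) + (-1) + (1) + (-2) = 0
All base exponents vanish — dimensionless.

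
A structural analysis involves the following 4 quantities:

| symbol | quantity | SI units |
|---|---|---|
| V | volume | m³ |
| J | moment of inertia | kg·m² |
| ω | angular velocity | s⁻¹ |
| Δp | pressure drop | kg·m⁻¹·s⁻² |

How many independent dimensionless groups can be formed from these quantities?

There are 4 variables and 3 base dimensions (M, L, T).
The dimension matrix has rank 3.
Independent dimensionless groups: 4 − 3 = 1.

1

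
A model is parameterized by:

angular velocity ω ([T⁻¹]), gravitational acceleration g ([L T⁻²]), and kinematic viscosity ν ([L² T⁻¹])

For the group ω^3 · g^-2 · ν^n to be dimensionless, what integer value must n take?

Balance the L exponent: (2)·n from ν, plus 3·(0) − 2·(1) = -2 from the rest, must sum to zero.
2n − 2 = 0, so n = 1.

1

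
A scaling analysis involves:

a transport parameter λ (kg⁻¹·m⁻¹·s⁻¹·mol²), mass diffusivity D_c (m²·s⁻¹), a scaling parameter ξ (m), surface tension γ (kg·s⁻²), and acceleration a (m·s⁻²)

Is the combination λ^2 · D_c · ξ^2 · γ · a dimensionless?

no

Sum the exponent of each base dimension across the product:
  M: 2·[λ]_M + [D_c]_M + 2·[ξ]_M + [γ]_M + [a]_M = 2·(-1) + (0) + 2·(0) + (1) + (0) = -1
  L: 2·[λ]_L + [D_c]_L + 2·[ξ]_L + [γ]_L + [a]_L = 2·(-1) + (2) + 2·(1) + (0) + (1) = 3
  T: 2·[λ]_T + [D_c]_T + 2·[ξ]_T + [γ]_T + [a]_T = 2·(-1) + (-1) + 2·(0) + (-2) + (-2) = -7
  N: 2·[λ]_N + [D_c]_N + 2·[ξ]_N + [γ]_N + [a]_N = 2·(2) + (0) + 2·(0) + (0) + (0) = 4
Net dimensions [M⁻¹ L³ T⁻⁷ N⁴] ≠ [1] — not dimensionless.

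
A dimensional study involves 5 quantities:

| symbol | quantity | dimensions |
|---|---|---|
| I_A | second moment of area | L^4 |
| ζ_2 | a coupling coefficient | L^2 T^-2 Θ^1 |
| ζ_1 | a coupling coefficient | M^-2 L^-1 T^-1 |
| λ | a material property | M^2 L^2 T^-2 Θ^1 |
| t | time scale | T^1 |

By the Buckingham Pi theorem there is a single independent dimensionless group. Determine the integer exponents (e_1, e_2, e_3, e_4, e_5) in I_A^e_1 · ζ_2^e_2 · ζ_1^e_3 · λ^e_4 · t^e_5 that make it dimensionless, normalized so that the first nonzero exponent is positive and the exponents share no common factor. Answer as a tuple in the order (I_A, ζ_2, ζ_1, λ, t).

M: e_1·(0) + e_2·(0) + e_3·(-2) + e_4·(2) + e_5·(0) = 0
L: e_1·(4) + e_2·(2) + e_3·(-1) + e_4·(2) + e_5·(0) = 0
T: e_1·(0) + e_2·(-2) + e_3·(-1) + e_4·(-2) + e_5·(1) = 0
Θ: e_1·(0) + e_2·(1) + e_3·(0) + e_4·(1) + e_5·(0) = 0
Solving this homogeneous linear system for the smallest-integer solution (first nonzero entry positive) gives (1, -4, 4, 4, 4).

(1, -4, 4, 4, 4)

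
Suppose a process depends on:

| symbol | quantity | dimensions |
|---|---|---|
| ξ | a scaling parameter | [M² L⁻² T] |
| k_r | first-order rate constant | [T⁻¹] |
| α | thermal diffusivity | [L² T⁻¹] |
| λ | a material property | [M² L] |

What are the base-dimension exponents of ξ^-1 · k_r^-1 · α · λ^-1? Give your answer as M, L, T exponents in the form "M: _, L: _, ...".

Collect each base-dimension exponent across the product:
  M: −(2) − (0) + (0) − (2) = -4
  L: −(-2) − (0) + (2) − (1) = 3
  T: −(1) − (-1) + (-1) − (0) = -1
So the dimensions are [M⁻⁴ L³ T⁻¹].

M: -4, L: 3, T: -1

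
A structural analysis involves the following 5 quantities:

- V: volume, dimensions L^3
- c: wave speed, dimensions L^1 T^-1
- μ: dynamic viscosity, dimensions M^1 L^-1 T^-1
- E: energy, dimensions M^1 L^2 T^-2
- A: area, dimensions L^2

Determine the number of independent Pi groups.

2

There are 5 variables and 3 base dimensions (M, L, T).
The dimension matrix has rank 3.
Independent dimensionless groups: 5 − 3 = 2.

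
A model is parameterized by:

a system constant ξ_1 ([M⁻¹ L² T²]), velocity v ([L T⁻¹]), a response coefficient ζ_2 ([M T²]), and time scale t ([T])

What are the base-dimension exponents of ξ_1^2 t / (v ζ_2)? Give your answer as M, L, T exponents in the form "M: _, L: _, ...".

M: -3, L: 3, T: 4

Collect each base-dimension exponent across the product:
  M: 2·(-1) − (0) − (1) + (0) = -3
  L: 2·(2) − (1) − (0) + (0) = 3
  T: 2·(2) − (-1) − (2) + (1) = 4
So the dimensions are [M⁻³ L³ T⁴].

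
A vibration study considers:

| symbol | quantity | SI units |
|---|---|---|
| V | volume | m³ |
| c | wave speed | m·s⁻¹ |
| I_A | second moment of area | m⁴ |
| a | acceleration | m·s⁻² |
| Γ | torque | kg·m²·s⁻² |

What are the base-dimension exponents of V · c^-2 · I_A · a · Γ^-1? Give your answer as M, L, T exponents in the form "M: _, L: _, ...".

M: -1, L: 4, T: 2

Collect each base-dimension exponent across the product:
  M: (0) − 2·(0) + (0) + (0) − (1) = -1
  L: (3) − 2·(1) + (4) + (1) − (2) = 4
  T: (0) − 2·(-1) + (0) + (-2) − (-2) = 2
So the dimensions are [M⁻¹ L⁴ T²].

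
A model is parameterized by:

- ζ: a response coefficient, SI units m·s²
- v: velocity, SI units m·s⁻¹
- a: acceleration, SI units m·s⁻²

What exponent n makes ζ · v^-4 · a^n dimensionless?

Balance the L exponent: (1)·n from a, plus (1) − 4·(1) = -3 from the rest, must sum to zero.
n − 3 = 0, so n = 3.

3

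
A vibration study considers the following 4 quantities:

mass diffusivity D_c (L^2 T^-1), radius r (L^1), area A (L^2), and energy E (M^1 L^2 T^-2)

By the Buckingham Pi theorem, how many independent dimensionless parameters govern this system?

1

There are 4 variables and 3 base dimensions (M, L, T).
The dimension matrix has rank 3.
Independent dimensionless groups: 4 − 3 = 1.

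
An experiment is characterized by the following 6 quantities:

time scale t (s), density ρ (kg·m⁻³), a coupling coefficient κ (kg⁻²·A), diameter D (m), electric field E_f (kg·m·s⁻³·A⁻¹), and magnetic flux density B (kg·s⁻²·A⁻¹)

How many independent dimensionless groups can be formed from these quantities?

There are 6 variables and 4 base dimensions (M, L, T, I).
The dimension matrix has rank 4.
Independent dimensionless groups: 6 − 4 = 2.

2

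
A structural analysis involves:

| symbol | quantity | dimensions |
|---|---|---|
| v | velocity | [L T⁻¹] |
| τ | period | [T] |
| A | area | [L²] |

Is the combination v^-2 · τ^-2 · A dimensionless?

yes

Sum the exponent of each base dimension across the product:
  M: −2·[v]_M − 2·[τ]_M + [A]_M = −2·(0) − 2·(0) + (0) = 0
  L: −2·[v]_L − 2·[τ]_L + [A]_L = −2·(1) − 2·(0) + (2) = 0
  T: −2·[v]_T − 2·[τ]_T + [A]_T = −2·(-1) − 2·(1) + (0) = 0
All base exponents vanish — dimensionless.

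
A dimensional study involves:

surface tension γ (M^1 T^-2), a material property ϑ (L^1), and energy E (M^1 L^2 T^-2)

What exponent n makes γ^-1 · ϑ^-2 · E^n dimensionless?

Balance the M exponent: (1)·n from E, plus −(1) − 2·(0) = -1 from the rest, must sum to zero.
n − 1 = 0, so n = 1.

1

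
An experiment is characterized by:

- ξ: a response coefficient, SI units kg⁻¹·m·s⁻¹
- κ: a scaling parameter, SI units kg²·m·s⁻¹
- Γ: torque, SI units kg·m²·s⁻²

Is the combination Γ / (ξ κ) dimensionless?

yes

Sum the exponent of each base dimension across the product:
  M: −[ξ]_M − [κ]_M + [Γ]_M = −(-1) − (2) + (1) = 0
  L: −[ξ]_L − [κ]_L + [Γ]_L = −(1) − (1) + (2) = 0
  T: −[ξ]_T − [κ]_T + [Γ]_T = −(-1) − (-1) + (-2) = 0
All base exponents vanish — dimensionless.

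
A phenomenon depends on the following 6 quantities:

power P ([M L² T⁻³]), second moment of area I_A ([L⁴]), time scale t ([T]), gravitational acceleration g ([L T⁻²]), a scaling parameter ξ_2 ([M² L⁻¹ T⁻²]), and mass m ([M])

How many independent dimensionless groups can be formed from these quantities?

3

There are 6 variables and 3 base dimensions (M, L, T).
The dimension matrix has rank 3.
Independent dimensionless groups: 6 − 3 = 3.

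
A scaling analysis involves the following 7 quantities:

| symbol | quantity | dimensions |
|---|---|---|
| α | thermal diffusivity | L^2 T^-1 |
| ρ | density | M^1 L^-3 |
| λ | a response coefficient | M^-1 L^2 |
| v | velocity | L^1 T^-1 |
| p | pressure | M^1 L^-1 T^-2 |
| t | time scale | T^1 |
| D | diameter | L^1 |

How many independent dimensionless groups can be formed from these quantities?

There are 7 variables and 3 base dimensions (M, L, T).
The dimension matrix has rank 3.
Independent dimensionless groups: 7 − 3 = 4.

4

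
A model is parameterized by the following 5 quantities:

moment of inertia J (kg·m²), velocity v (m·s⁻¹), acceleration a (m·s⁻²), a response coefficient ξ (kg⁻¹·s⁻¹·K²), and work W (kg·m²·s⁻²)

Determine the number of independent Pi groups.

1

There are 5 variables and 4 base dimensions (M, L, T, Θ).
The dimension matrix has rank 4.
Independent dimensionless groups: 5 − 4 = 1.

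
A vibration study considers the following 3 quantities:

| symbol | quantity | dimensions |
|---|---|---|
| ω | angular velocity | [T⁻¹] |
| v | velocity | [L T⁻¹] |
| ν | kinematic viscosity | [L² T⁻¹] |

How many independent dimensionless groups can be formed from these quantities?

There are 3 variables and 2 base dimensions (L, T).
The dimension matrix has rank 2.
Independent dimensionless groups: 3 − 2 = 1.

1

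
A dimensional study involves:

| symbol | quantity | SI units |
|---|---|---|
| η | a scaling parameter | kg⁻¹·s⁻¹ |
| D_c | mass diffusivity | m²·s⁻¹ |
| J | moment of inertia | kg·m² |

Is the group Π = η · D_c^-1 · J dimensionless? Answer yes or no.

yes

Sum the exponent of each base dimension across the product:
  M: [η]_M − [D_c]_M + [J]_M = (-1) − (0) + (1) = 0
  L: [η]_L − [D_c]_L + [J]_L = (0) − (2) + (2) = 0
  T: [η]_T − [D_c]_T + [J]_T = (-1) − (-1) + (0) = 0
All base exponents vanish — dimensionless.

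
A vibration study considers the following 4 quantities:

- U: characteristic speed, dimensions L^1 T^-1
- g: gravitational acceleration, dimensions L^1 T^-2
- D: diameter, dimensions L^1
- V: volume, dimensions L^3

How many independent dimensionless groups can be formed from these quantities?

2

There are 4 variables and 2 base dimensions (L, T).
The dimension matrix has rank 2.
Independent dimensionless groups: 4 − 2 = 2.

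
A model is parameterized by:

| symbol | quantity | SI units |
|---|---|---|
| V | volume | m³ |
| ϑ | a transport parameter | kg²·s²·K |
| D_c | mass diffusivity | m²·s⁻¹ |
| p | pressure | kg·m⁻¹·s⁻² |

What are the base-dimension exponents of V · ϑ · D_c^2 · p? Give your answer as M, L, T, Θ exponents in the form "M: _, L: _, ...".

M: 3, L: 6, T: -2, Θ: 1

Collect each base-dimension exponent across the product:
  M: (0) + (2) + 2·(0) + (1) = 3
  L: (3) + (0) + 2·(2) + (-1) = 6
  T: (0) + (2) + 2·(-1) + (-2) = -2
  Θ: (0) + (1) + 2·(0) + (0) = 1
So the dimensions are [M³ L⁶ T⁻² Θ].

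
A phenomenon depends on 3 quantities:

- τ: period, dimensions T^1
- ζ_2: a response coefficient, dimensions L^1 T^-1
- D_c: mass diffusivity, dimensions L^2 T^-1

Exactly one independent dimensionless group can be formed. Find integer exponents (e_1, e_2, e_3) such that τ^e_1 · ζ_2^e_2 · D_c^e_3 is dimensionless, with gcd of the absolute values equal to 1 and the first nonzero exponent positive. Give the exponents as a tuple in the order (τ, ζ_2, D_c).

(1, 2, -1)

L: e_1·(0) + e_2·(1) + e_3·(2) = 0
T: e_1·(1) + e_2·(-1) + e_3·(-1) = 0
Solving this homogeneous linear system for the smallest-integer solution (first nonzero entry positive) gives (1, 2, -1).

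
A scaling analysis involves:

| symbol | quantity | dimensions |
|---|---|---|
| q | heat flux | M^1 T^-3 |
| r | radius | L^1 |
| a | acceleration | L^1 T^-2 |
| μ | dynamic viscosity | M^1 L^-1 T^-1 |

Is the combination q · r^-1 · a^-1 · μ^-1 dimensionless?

Sum the exponent of each base dimension across the product:
  M: [q]_M − [r]_M − [a]_M − [μ]_M = (1) − (0) − (0) − (1) = 0
  L: [q]_L − [r]_L − [a]_L − [μ]_L = (0) − (1) − (1) − (-1) = -1
  T: [q]_T − [r]_T − [a]_T − [μ]_T = (-3) − (0) − (-2) − (-1) = 0
Net dimensions [L⁻¹] ≠ [1] — not dimensionless.

no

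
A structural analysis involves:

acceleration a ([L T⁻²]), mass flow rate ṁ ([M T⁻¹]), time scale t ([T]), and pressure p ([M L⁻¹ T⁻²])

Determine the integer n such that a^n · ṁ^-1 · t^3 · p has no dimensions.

1

Balance the L exponent: (1)·n from a, plus −(0) + 3·(0) + (-1) = -1 from the rest, must sum to zero.
n − 1 = 0, so n = 1.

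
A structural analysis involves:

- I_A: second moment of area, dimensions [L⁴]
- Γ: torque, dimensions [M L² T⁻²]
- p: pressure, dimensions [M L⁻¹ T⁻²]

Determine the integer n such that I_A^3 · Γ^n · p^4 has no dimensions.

-4

Balance the M exponent: (1)·n from Γ, plus 3·(0) + 4·(1) = 4 from the rest, must sum to zero.
n + 4 = 0, so n = -4.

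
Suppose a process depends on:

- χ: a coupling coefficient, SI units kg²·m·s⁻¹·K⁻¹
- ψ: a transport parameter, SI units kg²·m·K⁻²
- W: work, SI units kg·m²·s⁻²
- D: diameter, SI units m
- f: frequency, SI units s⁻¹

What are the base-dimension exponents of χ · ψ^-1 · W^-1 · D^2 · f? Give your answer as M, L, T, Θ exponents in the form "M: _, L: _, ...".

Collect each base-dimension exponent across the product:
  M: (2) − (2) − (1) + 2·(0) + (0) = -1
  L: (1) − (1) − (2) + 2·(1) + (0) = 0
  T: (-1) − (0) − (-2) + 2·(0) + (-1) = 0
  Θ: (-1) − (-2) − (0) + 2·(0) + (0) = 1
So the dimensions are [M⁻¹ Θ].

M: -1, L: 0, T: 0, Θ: 1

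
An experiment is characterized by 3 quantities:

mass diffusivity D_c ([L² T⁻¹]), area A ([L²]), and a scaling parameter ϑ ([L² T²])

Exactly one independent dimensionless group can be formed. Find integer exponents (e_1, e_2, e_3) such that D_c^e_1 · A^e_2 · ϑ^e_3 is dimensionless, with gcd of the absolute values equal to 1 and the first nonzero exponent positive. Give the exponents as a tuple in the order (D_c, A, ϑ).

(2, -3, 1)

L: e_1·(2) + e_2·(2) + e_3·(2) = 0
T: e_1·(-1) + e_2·(0) + e_3·(2) = 0
Solving this homogeneous linear system for the smallest-integer solution (first nonzero entry positive) gives (2, -3, 1).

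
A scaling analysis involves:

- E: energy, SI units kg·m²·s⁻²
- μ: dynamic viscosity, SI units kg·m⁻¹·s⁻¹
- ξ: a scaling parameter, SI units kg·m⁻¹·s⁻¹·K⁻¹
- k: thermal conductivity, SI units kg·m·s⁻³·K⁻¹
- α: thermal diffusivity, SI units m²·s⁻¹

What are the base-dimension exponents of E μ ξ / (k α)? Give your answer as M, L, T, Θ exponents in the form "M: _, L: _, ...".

M: 2, L: -3, T: 0, Θ: 0

Collect each base-dimension exponent across the product:
  M: (1) + (1) + (1) − (1) − (0) = 2
  L: (2) + (-1) + (-1) − (1) − (2) = -3
  T: (-2) + (-1) + (-1) − (-3) − (-1) = 0
  Θ: (0) + (0) + (-1) − (-1) − (0) = 0
So the dimensions are [M² L⁻³].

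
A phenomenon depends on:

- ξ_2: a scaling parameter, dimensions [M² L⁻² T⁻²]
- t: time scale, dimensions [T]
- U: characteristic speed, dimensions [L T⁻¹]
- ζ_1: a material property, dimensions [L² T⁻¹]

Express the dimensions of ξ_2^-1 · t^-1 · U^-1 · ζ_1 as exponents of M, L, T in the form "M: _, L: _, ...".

Collect each base-dimension exponent across the product:
  M: −(2) − (0) − (0) + (0) = -2
  L: −(-2) − (0) − (1) + (2) = 3
  T: −(-2) − (1) − (-1) + (-1) = 1
So the dimensions are [M⁻² L³ T].

M: -2, L: 3, T: 1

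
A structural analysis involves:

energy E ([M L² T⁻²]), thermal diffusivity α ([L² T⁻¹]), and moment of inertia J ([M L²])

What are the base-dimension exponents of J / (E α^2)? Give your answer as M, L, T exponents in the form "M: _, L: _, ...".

Collect each base-dimension exponent across the product:
  M: −(1) − 2·(0) + (1) = 0
  L: −(2) − 2·(2) + (2) = -4
  T: −(-2) − 2·(-1) + (0) = 4
So the dimensions are [L⁻⁴ T⁴].

M: 0, L: -4, T: 4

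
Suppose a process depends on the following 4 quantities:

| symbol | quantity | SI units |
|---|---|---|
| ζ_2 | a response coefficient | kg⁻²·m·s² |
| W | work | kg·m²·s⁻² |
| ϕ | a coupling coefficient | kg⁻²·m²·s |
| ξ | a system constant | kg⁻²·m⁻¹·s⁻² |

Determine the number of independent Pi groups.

There are 4 variables and 3 base dimensions (M, L, T).
The dimension matrix has rank 3.
Independent dimensionless groups: 4 − 3 = 1.

1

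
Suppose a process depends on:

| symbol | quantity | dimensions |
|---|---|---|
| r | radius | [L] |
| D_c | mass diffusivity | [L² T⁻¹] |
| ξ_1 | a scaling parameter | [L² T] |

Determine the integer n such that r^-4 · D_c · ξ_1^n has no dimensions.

1

Balance the L exponent: (2)·n from ξ_1, plus −4·(1) + (2) = -2 from the rest, must sum to zero.
2n − 2 = 0, so n = 1.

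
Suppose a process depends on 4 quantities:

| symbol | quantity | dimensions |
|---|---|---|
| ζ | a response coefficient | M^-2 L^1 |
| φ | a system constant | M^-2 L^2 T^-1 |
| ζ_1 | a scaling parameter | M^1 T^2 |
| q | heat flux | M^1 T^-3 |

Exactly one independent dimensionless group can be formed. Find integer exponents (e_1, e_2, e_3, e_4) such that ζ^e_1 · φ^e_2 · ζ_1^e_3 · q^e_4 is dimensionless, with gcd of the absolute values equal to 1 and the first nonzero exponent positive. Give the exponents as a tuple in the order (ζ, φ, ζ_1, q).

(2, -1, 1, 1)

M: e_1·(-2) + e_2·(-2) + e_3·(1) + e_4·(1) = 0
L: e_1·(1) + e_2·(2) + e_3·(0) + e_4·(0) = 0
T: e_1·(0) + e_2·(-1) + e_3·(2) + e_4·(-3) = 0
Solving this homogeneous linear system for the smallest-integer solution (first nonzero entry positive) gives (2, -1, 1, 1).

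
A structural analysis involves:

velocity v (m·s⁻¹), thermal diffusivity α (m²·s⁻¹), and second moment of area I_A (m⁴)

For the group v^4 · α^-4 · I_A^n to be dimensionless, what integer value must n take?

1

Balance the L exponent: (4)·n from I_A, plus 4·(1) − 4·(2) = -4 from the rest, must sum to zero.
4n − 4 = 0, so n = 1.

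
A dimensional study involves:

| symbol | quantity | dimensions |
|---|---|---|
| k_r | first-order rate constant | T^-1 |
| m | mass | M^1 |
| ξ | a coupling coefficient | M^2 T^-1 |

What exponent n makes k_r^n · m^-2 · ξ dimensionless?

Balance the T exponent: (-1)·n from k_r, plus −2·(0) + (-1) = -1 from the rest, must sum to zero.
−n − 1 = 0, so n = -1.

-1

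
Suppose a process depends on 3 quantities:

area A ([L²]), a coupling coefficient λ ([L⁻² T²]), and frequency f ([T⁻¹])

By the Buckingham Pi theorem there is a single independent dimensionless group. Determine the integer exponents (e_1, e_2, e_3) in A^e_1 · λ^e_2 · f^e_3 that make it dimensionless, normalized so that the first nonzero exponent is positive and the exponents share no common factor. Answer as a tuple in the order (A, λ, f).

(1, 1, 2)

L: e_1·(2) + e_2·(-2) + e_3·(0) = 0
T: e_1·(0) + e_2·(2) + e_3·(-1) = 0
Solving this homogeneous linear system for the smallest-integer solution (first nonzero entry positive) gives (1, 1, 2).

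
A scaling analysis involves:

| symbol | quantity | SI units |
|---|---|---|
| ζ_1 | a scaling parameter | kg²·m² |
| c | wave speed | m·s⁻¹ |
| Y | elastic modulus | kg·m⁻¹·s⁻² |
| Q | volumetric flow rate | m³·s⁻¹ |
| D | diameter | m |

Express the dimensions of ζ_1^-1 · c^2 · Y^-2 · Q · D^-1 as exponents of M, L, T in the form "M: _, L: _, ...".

Collect each base-dimension exponent across the product:
  M: −(2) + 2·(0) − 2·(1) + (0) − (0) = -4
  L: −(2) + 2·(1) − 2·(-1) + (3) − (1) = 4
  T: −(0) + 2·(-1) − 2·(-2) + (-1) − (0) = 1
So the dimensions are [M⁻⁴ L⁴ T].

M: -4, L: 4, T: 1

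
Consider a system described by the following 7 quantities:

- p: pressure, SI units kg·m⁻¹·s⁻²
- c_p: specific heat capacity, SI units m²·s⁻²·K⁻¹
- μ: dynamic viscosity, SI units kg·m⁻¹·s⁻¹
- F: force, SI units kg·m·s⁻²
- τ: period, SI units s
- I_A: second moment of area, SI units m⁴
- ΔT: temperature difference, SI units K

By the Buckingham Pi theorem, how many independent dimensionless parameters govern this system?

3

There are 7 variables and 4 base dimensions (M, L, T, Θ).
The dimension matrix has rank 4.
Independent dimensionless groups: 7 − 4 = 3.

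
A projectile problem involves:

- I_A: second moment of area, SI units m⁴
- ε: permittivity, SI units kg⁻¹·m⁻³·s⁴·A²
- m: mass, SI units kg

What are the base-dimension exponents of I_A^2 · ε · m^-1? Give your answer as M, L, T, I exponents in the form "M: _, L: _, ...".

Collect each base-dimension exponent across the product:
  M: 2·(0) + (-1) − (1) = -2
  L: 2·(4) + (-3) − (0) = 5
  T: 2·(0) + (4) − (0) = 4
  I: 2·(0) + (2) − (0) = 2
So the dimensions are [M⁻² L⁵ T⁴ I²].

M: -2, L: 5, T: 4, I: 2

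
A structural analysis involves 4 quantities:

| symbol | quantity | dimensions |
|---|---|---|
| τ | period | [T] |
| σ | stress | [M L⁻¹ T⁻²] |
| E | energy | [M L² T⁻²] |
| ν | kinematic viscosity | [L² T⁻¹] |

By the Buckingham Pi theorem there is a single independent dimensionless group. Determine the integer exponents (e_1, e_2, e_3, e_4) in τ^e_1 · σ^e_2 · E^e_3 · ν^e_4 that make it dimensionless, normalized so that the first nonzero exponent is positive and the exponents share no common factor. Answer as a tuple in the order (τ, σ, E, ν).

(3, 2, -2, 3)

M: e_1·(0) + e_2·(1) + e_3·(1) + e_4·(0) = 0
L: e_1·(0) + e_2·(-1) + e_3·(2) + e_4·(2) = 0
T: e_1·(1) + e_2·(-2) + e_3·(-2) + e_4·(-1) = 0
Solving this homogeneous linear system for the smallest-integer solution (first nonzero entry positive) gives (3, 2, -2, 3).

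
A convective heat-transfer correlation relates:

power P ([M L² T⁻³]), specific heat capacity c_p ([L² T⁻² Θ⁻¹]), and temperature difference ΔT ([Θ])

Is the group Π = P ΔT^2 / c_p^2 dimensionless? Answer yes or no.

Sum the exponent of each base dimension across the product:
  M: [P]_M − 2·[c_p]_M + 2·[ΔT]_M = (1) − 2·(0) + 2·(0) = 1
  L: [P]_L − 2·[c_p]_L + 2·[ΔT]_L = (2) − 2·(2) + 2·(0) = -2
  T: [P]_T − 2·[c_p]_T + 2·[ΔT]_T = (-3) − 2·(-2) + 2·(0) = 1
  Θ: [P]_Θ − 2·[c_p]_Θ + 2·[ΔT]_Θ = (0) − 2·(-1) + 2·(1) = 4
Net dimensions [M L⁻² T Θ⁴] ≠ [1] — not dimensionless.

no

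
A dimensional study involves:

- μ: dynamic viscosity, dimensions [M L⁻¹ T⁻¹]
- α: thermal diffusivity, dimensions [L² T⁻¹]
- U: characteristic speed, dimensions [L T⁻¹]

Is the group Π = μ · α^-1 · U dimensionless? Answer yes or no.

Sum the exponent of each base dimension across the product:
  M: [μ]_M − [α]_M + [U]_M = (1) − (0) + (0) = 1
  L: [μ]_L − [α]_L + [U]_L = (-1) − (2) + (1) = -2
  T: [μ]_T − [α]_T + [U]_T = (-1) − (-1) + (-1) = -1
Net dimensions [M L⁻² T⁻¹] ≠ [1] — not dimensionless.

no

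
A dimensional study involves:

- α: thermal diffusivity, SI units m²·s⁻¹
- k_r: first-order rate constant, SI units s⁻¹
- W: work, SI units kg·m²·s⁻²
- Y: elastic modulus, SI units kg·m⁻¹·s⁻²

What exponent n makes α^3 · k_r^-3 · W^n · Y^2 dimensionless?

-2

Balance the M exponent: (1)·n from W, plus 3·(0) − 3·(0) + 2·(1) = 2 from the rest, must sum to zero.
n + 2 = 0, so n = -2.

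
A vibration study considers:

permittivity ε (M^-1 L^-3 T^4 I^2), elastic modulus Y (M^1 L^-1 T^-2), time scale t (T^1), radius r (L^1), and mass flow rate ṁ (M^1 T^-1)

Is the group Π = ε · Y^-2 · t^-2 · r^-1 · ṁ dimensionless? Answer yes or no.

no

Sum the exponent of each base dimension across the product:
  M: [ε]_M − 2·[Y]_M − 2·[t]_M − [r]_M + [ṁ]_M = (-1) − 2·(1) − 2·(0) − (0) + (1) = -2
  L: [ε]_L − 2·[Y]_L − 2·[t]_L − [r]_L + [ṁ]_L = (-3) − 2·(-1) − 2·(0) − (1) + (0) = -2
  T: [ε]_T − 2·[Y]_T − 2·[t]_T − [r]_T + [ṁ]_T = (4) − 2·(-2) − 2·(1) − (0) + (-1) = 5
  I: [ε]_I − 2·[Y]_I − 2·[t]_I − [r]_I + [ṁ]_I = (2) − 2·(0) − 2·(0) − (0) + (0) = 2
Net dimensions [M⁻² L⁻² T⁵ I²] ≠ [1] — not dimensionless.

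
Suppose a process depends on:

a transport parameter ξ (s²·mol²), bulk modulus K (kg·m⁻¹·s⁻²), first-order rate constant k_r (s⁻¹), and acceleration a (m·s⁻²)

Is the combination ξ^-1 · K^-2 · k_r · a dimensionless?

no

Sum the exponent of each base dimension across the product:
  M: −[ξ]_M − 2·[K]_M + [k_r]_M + [a]_M = −(0) − 2·(1) + (0) + (0) = -2
  L: −[ξ]_L − 2·[K]_L + [k_r]_L + [a]_L = −(0) − 2·(-1) + (0) + (1) = 3
  T: −[ξ]_T − 2·[K]_T + [k_r]_T + [a]_T = −(2) − 2·(-2) + (-1) + (-2) = -1
  N: −[ξ]_N − 2·[K]_N + [k_r]_N + [a]_N = −(2) − 2·(0) + (0) + (0) = -2
Net dimensions [M⁻² L³ T⁻¹ N⁻²] ≠ [1] — not dimensionless.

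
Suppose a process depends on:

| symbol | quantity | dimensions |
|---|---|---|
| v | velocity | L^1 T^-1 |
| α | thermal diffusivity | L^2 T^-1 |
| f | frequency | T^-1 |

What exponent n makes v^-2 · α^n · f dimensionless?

1

Balance the L exponent: (2)·n from α, plus −2·(1) + (0) = -2 from the rest, must sum to zero.
2n − 2 = 0, so n = 1.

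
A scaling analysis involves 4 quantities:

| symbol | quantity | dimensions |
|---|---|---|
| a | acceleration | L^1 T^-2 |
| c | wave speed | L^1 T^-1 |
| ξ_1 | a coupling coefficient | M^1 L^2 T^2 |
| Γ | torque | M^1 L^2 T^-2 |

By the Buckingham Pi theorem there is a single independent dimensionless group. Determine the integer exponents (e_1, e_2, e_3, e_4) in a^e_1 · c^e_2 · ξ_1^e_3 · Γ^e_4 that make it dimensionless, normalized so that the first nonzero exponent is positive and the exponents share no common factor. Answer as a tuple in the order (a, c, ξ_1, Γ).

(4, -4, 1, -1)

M: e_1·(0) + e_2·(0) + e_3·(1) + e_4·(1) = 0
L: e_1·(1) + e_2·(1) + e_3·(2) + e_4·(2) = 0
T: e_1·(-2) + e_2·(-1) + e_3·(2) + e_4·(-2) = 0
Solving this homogeneous linear system for the smallest-integer solution (first nonzero entry positive) gives (4, -4, 1, -1).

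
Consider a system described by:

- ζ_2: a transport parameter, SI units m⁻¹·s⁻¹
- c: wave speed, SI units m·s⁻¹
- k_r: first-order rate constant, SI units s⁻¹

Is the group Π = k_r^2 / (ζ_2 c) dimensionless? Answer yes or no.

Sum the exponent of each base dimension across the product:
  M: −[ζ_2]_M − [c]_M + 2·[k_r]_M = −(0) − (0) + 2·(0) = 0
  L: −[ζ_2]_L − [c]_L + 2·[k_r]_L = −(-1) − (1) + 2·(0) = 0
  T: −[ζ_2]_T − [c]_T + 2·[k_r]_T = −(-1) − (-1) + 2·(-1) = 0
All base exponents vanish — dimensionless.

yes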